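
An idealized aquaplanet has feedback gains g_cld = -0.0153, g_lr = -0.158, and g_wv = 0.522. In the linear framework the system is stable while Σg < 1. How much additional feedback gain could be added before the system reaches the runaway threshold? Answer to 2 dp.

Current total gain = -0.0153 − 0.158 + 0.522 = 0.3487.
Margin to runaway = 1 − 0.3487 = 0.65.

0.65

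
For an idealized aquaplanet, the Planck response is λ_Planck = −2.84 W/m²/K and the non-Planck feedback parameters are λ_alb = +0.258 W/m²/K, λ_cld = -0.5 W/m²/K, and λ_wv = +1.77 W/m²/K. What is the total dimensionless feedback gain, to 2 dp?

0.54

Convert to gains: g_alb = 0.258/2.84 = 0.09085; g_cld = -0.5/2.84 = -0.1761; g_wv = 1.77/2.84 = 0.6232.
Total gain g = 0.53795.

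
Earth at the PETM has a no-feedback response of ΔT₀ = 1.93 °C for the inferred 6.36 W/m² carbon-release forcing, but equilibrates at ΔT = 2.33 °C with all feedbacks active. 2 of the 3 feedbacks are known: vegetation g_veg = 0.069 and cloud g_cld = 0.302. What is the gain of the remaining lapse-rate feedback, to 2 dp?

Amplification A = ΔT/ΔT₀ = 2.33/1.93 = 1.207.
Total gain g = 1 − 1/A = 1 − 1/1.207 = 0.1715.
Known gains sum to 0.069 + 0.302 = 0.371.
g_lr = 0.1715 − 0.371 = -0.20.

-0.20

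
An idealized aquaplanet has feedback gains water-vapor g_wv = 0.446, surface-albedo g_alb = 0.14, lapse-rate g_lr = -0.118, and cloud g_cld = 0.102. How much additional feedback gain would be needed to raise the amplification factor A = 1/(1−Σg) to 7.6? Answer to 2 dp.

Current total gain = 0.57.
Target gain for A = 7.6: g* = 1 − 1/7.6 = 0.8684.
Additional gain needed = 0.8684 − 0.57 = 0.30.

0.30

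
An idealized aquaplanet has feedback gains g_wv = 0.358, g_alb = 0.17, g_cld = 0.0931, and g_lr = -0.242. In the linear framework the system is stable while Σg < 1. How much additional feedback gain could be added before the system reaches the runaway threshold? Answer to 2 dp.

Current total gain = 0.358 + 0.17 + 0.0931 − 0.242 = 0.3791.
Margin to runaway = 1 − 0.3791 = 0.62.

0.62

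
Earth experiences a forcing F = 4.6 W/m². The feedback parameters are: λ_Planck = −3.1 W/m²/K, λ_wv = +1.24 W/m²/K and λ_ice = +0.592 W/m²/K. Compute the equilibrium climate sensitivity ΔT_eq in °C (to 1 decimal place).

3.6 °C

Net feedback parameter λ = (−3.1) + (+1.24) + (+0.592) = -1.268 W/m²/K.
ΔT = −F/λ = −4.6/(-1.268) = 3.6 °C.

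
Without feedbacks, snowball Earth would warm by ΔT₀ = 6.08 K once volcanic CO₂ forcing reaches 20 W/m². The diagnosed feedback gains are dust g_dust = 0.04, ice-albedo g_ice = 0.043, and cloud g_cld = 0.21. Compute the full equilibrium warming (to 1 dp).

8.6 K

Total gain g = 0.04 + 0.043 + 0.21 = 0.293.
Amplification A = 1/(1 − 0.293) = 1.414.
ΔT = 6.08 × 1.414 = 8.6 K.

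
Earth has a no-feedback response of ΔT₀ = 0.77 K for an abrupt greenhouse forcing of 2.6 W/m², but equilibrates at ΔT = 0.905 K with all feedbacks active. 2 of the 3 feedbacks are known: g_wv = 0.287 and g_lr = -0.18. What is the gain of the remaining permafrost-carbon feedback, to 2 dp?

Amplification A = ΔT/ΔT₀ = 0.905/0.77 = 1.175.
Total gain g = 1 − 1/A = 1 − 1/1.175 = 0.1489.
Known gains sum to 0.287 − 0.18 = 0.107.
g_pf = 0.1489 − 0.107 = 0.04.

0.04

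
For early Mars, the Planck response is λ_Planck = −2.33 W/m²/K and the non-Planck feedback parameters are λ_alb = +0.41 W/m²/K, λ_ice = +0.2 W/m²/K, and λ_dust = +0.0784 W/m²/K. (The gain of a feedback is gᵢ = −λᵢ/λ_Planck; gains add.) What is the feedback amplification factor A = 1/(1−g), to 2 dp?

1.42

Convert to gains: g_alb = 0.41/2.33 = 0.176; g_ice = 0.2/2.33 = 0.08584; g_dust = 0.0784/2.33 = 0.03365.
Total gain g = 0.29549.
A = 1/(1 − 0.29549) = 1.42.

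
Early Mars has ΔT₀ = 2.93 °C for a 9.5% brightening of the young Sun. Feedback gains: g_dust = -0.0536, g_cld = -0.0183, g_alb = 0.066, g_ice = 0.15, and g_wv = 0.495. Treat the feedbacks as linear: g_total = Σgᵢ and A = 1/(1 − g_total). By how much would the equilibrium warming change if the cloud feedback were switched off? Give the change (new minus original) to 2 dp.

0.43 °C

Original: g = 0.6391, ΔT = 2.93/(1−0.6391) = 8.1186 °C.
Without cloud: g' = 0.6574, ΔT' = 2.93/(1−0.6574) = 8.5522 °C.
Change = 8.5522 − 8.1186 = 0.43 °C.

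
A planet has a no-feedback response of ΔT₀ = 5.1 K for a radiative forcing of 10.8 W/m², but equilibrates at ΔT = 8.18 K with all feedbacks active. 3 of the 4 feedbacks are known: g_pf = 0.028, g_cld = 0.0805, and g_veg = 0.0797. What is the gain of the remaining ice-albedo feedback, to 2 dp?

0.19

Amplification A = ΔT/ΔT₀ = 8.18/5.1 = 1.604.
Total gain g = 1 − 1/A = 1 − 1/1.604 = 0.3766.
Known gains sum to 0.028 + 0.0805 + 0.0797 = 0.1882.
g_ice = 0.3766 − 0.1882 = 0.19.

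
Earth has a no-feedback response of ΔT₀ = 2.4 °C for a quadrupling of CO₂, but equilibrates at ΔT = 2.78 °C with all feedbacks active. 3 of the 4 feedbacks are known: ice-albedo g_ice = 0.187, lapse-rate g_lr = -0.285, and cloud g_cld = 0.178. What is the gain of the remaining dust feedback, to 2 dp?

Amplification A = ΔT/ΔT₀ = 2.78/2.4 = 1.158.
Total gain g = 1 − 1/A = 1 − 1/1.158 = 0.1364.
Known gains sum to 0.187 − 0.285 + 0.178 = 0.08.
g_dust = 0.1364 − 0.08 = 0.06.

0.06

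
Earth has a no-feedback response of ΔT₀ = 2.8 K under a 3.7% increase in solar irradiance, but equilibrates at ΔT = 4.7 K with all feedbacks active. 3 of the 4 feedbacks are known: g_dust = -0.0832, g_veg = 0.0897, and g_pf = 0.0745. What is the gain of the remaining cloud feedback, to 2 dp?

0.32

Amplification A = ΔT/ΔT₀ = 4.7/2.8 = 1.679.
Total gain g = 1 − 1/A = 1 − 1/1.679 = 0.4044.
Known gains sum to -0.0832 + 0.0897 + 0.0745 = 0.081.
g_cld = 0.4044 − 0.081 = 0.32.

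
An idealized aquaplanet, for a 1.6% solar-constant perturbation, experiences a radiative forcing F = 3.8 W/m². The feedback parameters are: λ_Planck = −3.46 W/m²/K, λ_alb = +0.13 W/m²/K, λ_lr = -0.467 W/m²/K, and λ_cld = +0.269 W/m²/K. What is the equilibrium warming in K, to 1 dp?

Net feedback parameter λ = (−3.46) + (+0.13) + (-0.467) + (+0.269) = -3.528 W/m²/K.
ΔT = −F/λ = −3.8/(-3.528) = 1.1 K.

1.1 K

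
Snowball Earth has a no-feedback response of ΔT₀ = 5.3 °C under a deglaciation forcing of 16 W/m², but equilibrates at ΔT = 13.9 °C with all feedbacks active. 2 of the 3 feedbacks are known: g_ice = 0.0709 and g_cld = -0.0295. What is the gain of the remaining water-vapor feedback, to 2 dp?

Amplification A = ΔT/ΔT₀ = 13.9/5.3 = 2.623.
Total gain g = 1 − 1/A = 1 − 1/2.623 = 0.6188.
Known gains sum to 0.0709 − 0.0295 = 0.0414.
g_wv = 0.6188 − 0.0414 = 0.58.

0.58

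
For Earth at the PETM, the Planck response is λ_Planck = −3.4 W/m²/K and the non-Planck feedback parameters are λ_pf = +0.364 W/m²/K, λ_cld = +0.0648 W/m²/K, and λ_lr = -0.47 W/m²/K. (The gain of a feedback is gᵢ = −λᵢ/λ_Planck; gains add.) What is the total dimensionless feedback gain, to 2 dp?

-0.01

Convert to gains: g_pf = 0.364/3.4 = 0.1071; g_cld = 0.0648/3.4 = 0.01906; g_lr = -0.47/3.4 = -0.1382.
Total gain g = -0.01204.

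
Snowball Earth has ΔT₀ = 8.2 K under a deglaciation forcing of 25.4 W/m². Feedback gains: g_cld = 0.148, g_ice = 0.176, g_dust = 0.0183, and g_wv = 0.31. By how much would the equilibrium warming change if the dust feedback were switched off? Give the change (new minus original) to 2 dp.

-1.18 K

Original: g = 0.6523, ΔT = 8.2/(1−0.6523) = 23.5835 K.
Without dust: g' = 0.634, ΔT' = 8.2/(1−0.634) = 22.4044 K.
Change = 22.4044 − 23.5835 = -1.18 K.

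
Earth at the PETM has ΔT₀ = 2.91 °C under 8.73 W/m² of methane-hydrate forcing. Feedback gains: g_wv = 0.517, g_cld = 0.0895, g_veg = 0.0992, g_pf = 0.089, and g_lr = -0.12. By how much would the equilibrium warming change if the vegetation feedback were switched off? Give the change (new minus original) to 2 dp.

Original: g = 0.6747, ΔT = 2.91/(1−0.6747) = 8.9456 °C.
Without vegetation: g' = 0.5755, ΔT' = 2.91/(1−0.5755) = 6.8551 °C.
Change = 6.8551 − 8.9456 = -2.09 °C.

-2.09 °C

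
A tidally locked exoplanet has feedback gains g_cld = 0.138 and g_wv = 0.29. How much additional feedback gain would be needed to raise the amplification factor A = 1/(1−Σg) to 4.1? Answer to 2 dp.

Current total gain = 0.428.
Target gain for A = 4.1: g* = 1 − 1/4.1 = 0.7561.
Additional gain needed = 0.7561 − 0.428 = 0.33.

0.33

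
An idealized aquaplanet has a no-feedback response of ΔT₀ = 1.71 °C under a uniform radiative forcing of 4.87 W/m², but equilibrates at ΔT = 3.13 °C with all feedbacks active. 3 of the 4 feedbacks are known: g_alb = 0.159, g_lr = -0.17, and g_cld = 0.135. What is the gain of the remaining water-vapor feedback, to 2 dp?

0.33

Amplification A = ΔT/ΔT₀ = 3.13/1.71 = 1.83.
Total gain g = 1 − 1/A = 1 − 1/1.83 = 0.4536.
Known gains sum to 0.159 − 0.17 + 0.135 = 0.124.
g_wv = 0.4536 − 0.124 = 0.33.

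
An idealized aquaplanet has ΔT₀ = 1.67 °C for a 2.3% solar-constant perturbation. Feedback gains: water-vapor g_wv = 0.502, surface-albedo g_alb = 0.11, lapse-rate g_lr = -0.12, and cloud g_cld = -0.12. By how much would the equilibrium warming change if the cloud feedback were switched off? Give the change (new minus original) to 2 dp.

0.63 °C

Original: g = 0.372, ΔT = 1.67/(1−0.372) = 2.6592 °C.
Without cloud: g' = 0.492, ΔT' = 1.67/(1−0.492) = 3.2874 °C.
Change = 3.2874 − 2.6592 = 0.63 °C.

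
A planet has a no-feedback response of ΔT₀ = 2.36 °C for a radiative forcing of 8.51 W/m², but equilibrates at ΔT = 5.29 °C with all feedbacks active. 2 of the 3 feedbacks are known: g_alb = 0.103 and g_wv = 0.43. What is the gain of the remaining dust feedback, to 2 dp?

Amplification A = ΔT/ΔT₀ = 5.29/2.36 = 2.242.
Total gain g = 1 − 1/A = 1 − 1/2.242 = 0.554.
Known gains sum to 0.103 + 0.43 = 0.533.
g_dust = 0.554 − 0.533 = 0.02.

0.02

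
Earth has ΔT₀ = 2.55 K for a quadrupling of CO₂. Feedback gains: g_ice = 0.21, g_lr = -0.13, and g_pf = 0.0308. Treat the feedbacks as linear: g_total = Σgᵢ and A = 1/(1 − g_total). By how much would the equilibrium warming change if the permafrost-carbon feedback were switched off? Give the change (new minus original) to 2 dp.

Original: g = 0.1108, ΔT = 2.55/(1−0.1108) = 2.8677 K.
Without permafrost-carbon: g' = 0.08, ΔT' = 2.55/(1−0.08) = 2.7717 K.
Change = 2.7717 − 2.8677 = -0.10 K.

-0.10 K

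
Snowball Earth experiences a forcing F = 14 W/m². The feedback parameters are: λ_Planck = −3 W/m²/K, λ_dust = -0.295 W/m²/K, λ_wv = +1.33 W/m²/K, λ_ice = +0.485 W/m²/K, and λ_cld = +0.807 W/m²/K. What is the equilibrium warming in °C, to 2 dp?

Net feedback parameter λ = (−3) + (-0.295) + (+1.33) + (+0.485) + (+0.807) = -0.673 W/m²/K.
ΔT = −F/λ = −14/(-0.673) = 20.80 °C.

20.80 °C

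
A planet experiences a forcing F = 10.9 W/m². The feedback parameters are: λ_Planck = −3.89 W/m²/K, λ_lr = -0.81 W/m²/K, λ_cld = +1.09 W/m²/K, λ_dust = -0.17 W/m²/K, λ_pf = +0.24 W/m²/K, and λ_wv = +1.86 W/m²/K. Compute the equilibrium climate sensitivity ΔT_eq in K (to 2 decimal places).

6.49 K

Net feedback parameter λ = (−3.89) + (-0.81) + (+1.09) + (-0.17) + (+0.24) + (+1.86) = -1.68 W/m²/K.
ΔT = −F/λ = −10.9/(-1.68) = 6.49 K.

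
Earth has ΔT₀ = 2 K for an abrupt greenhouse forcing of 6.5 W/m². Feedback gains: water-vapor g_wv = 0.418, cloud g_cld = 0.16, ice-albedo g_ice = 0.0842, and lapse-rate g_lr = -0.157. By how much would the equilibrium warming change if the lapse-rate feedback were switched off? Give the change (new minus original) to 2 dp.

Original: g = 0.5052, ΔT = 2/(1−0.5052) = 4.0420 K.
Without lapse-rate: g' = 0.6622, ΔT' = 2/(1−0.6622) = 5.9207 K.
Change = 5.9207 − 4.0420 = 1.88 K.

1.88 K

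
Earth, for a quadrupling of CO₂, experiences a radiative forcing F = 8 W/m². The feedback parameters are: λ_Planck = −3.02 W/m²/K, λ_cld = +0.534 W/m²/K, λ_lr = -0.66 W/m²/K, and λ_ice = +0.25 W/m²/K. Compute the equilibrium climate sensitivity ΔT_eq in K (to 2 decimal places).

Net feedback parameter λ = (−3.02) + (+0.534) + (-0.66) + (+0.25) = -2.896 W/m²/K.
ΔT = −F/λ = −8/(-2.896) = 2.76 K.

2.76 K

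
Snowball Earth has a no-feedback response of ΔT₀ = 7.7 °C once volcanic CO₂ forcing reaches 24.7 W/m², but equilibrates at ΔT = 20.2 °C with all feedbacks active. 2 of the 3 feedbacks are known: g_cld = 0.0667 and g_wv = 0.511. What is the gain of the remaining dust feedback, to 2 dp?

0.04

Amplification A = ΔT/ΔT₀ = 20.2/7.7 = 2.623.
Total gain g = 1 − 1/A = 1 − 1/2.623 = 0.6188.
Known gains sum to 0.0667 + 0.511 = 0.5777.
g_dust = 0.6188 − 0.5777 = 0.04.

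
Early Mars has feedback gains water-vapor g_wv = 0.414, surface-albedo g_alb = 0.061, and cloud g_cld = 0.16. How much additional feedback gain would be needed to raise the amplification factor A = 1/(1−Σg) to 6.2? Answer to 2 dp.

0.20

Current total gain = 0.635.
Target gain for A = 6.2: g* = 1 − 1/6.2 = 0.8387.
Additional gain needed = 0.8387 − 0.635 = 0.20.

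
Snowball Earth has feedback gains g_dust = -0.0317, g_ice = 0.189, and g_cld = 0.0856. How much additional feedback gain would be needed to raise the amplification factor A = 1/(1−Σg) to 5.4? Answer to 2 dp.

Current total gain = 0.2429.
Target gain for A = 5.4: g* = 1 − 1/5.4 = 0.8148.
Additional gain needed = 0.8148 − 0.2429 = 0.57.

0.57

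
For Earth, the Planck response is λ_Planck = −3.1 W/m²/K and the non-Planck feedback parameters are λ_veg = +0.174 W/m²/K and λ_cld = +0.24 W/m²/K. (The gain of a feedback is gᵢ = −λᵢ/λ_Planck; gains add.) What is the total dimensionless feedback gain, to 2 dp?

Convert to gains: g_veg = 0.174/3.1 = 0.05613; g_cld = 0.24/3.1 = 0.07742.
Total gain g = 0.13355.

0.13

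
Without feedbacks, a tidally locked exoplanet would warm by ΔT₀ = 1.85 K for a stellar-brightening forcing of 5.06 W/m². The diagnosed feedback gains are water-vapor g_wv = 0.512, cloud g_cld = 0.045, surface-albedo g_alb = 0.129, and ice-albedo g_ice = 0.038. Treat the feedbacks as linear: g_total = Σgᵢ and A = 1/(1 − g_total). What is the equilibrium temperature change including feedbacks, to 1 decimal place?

6.7 K

Total gain g = 0.512 + 0.045 + 0.129 + 0.038 = 0.724.
Amplification A = 1/(1 − 0.724) = 3.623.
ΔT = 1.85 × 3.623 = 6.7 K.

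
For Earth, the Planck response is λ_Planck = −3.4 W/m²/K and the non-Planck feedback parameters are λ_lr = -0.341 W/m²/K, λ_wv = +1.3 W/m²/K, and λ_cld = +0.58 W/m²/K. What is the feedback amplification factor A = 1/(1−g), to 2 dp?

1.83

Convert to gains: g_lr = -0.341/3.4 = -0.1003; g_wv = 1.3/3.4 = 0.3824; g_cld = 0.58/3.4 = 0.1706.
Total gain g = 0.4527.
A = 1/(1 − 0.4527) = 1.83.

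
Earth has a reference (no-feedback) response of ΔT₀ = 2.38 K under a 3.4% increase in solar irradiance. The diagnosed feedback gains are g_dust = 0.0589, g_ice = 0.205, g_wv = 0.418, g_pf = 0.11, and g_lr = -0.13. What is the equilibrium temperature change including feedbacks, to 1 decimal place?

Total gain g = 0.0589 + 0.205 + 0.418 + 0.11 − 0.13 = 0.6619.
Amplification A = 1/(1 − 0.6619) = 2.958.
ΔT = 2.38 × 2.958 = 7.0 K.

7.0 K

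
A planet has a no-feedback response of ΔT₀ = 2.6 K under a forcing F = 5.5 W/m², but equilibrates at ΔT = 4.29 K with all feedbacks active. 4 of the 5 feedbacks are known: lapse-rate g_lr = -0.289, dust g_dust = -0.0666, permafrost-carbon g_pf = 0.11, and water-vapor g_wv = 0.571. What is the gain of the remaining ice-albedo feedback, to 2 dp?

0.07

Amplification A = ΔT/ΔT₀ = 4.29/2.6 = 1.65.
Total gain g = 1 − 1/A = 1 − 1/1.65 = 0.3939.
Known gains sum to -0.289 − 0.0666 + 0.11 + 0.571 = 0.3254.
g_ice = 0.3939 − 0.3254 = 0.07.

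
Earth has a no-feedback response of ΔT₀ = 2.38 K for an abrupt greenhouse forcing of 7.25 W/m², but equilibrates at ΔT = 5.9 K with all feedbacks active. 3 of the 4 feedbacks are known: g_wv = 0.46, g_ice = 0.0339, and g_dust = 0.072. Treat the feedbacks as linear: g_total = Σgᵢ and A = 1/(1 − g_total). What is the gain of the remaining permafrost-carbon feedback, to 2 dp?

Amplification A = ΔT/ΔT₀ = 5.9/2.38 = 2.479.
Total gain g = 1 − 1/A = 1 − 1/2.479 = 0.5966.
Known gains sum to 0.46 + 0.0339 + 0.072 = 0.5659.
g_pf = 0.5966 − 0.5659 = 0.03.

0.03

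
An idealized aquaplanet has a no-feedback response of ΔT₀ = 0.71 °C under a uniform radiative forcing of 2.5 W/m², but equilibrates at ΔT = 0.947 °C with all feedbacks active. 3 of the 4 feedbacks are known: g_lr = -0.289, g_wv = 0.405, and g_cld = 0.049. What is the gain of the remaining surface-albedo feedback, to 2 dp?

0.09

Amplification A = ΔT/ΔT₀ = 0.947/0.71 = 1.334.
Total gain g = 1 − 1/A = 1 − 1/1.334 = 0.2504.
Known gains sum to -0.289 + 0.405 + 0.049 = 0.165.
g_alb = 0.2504 − 0.165 = 0.09.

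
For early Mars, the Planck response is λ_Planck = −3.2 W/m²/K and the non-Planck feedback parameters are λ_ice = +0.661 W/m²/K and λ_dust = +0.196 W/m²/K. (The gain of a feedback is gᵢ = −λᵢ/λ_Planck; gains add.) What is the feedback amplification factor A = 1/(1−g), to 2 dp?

1.37

Convert to gains: g_ice = 0.661/3.2 = 0.2066; g_dust = 0.196/3.2 = 0.06125.
Total gain g = 0.26785.
A = 1/(1 − 0.26785) = 1.37.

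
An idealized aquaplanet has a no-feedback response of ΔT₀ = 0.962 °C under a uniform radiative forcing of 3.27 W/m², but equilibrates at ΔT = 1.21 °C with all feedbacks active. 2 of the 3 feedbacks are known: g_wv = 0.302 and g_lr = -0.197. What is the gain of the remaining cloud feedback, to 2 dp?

Amplification A = ΔT/ΔT₀ = 1.21/0.962 = 1.258.
Total gain g = 1 − 1/A = 1 − 1/1.258 = 0.2051.
Known gains sum to 0.302 − 0.197 = 0.105.
g_cld = 0.2051 − 0.105 = 0.10.

0.10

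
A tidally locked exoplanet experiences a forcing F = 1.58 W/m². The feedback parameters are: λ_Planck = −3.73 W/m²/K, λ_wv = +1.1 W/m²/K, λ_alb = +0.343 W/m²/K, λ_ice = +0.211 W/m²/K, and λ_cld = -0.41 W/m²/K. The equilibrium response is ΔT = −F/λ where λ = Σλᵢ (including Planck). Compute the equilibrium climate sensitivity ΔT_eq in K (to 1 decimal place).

Net feedback parameter λ = (−3.73) + (+1.1) + (+0.343) + (+0.211) + (-0.41) = -2.486 W/m²/K.
ΔT = −F/λ = −1.58/(-2.486) = 0.6 K.

0.6 K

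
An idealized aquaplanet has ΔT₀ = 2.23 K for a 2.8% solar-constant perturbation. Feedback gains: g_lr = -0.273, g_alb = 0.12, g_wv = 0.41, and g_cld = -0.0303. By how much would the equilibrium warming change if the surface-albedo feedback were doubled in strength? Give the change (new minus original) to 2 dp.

0.53 K

Original: g = 0.2267, ΔT = 2.23/(1−0.2267) = 2.8837 K.
With doubled surface-albedo: g' = 0.3467, ΔT' = 2.23/(1−0.3467) = 3.4134 K.
Change = 3.4134 − 2.8837 = 0.53 K.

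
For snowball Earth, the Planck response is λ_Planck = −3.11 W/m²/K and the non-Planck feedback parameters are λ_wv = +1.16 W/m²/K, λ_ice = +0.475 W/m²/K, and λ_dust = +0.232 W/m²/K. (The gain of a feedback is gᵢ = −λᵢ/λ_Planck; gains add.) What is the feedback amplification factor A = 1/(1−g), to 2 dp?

Convert to gains: g_wv = 1.16/3.11 = 0.373; g_ice = 0.475/3.11 = 0.1527; g_dust = 0.232/3.11 = 0.0746.
Total gain g = 0.6003.
A = 1/(1 − 0.6003) = 2.50.

2.50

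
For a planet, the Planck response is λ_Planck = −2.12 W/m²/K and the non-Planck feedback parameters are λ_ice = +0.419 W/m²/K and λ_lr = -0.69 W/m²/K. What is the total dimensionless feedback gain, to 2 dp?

-0.13

Convert to gains: g_ice = 0.419/2.12 = 0.1976; g_lr = -0.69/2.12 = -0.3255.
Total gain g = -0.1279.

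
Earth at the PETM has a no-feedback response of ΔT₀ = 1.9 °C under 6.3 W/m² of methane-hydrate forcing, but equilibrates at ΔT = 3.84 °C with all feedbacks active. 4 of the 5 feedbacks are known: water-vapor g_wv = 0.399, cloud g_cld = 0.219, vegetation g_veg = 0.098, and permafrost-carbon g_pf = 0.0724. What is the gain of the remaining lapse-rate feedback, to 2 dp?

Amplification A = ΔT/ΔT₀ = 3.84/1.9 = 2.021.
Total gain g = 1 − 1/A = 1 − 1/2.021 = 0.5052.
Known gains sum to 0.399 + 0.219 + 0.098 + 0.0724 = 0.7884.
g_lr = 0.5052 − 0.7884 = -0.28.

-0.28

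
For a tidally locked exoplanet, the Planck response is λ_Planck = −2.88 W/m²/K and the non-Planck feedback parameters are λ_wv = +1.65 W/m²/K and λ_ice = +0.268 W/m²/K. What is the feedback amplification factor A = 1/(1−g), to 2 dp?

2.99

Convert to gains: g_wv = 1.65/2.88 = 0.5729; g_ice = 0.268/2.88 = 0.09306.
Total gain g = 0.66596.
A = 1/(1 − 0.66596) = 2.99.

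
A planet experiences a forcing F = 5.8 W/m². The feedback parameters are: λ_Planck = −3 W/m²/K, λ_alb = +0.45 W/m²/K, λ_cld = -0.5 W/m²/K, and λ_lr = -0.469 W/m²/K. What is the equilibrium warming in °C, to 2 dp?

Net feedback parameter λ = (−3) + (+0.45) + (-0.5) + (-0.469) = -3.519 W/m²/K.
ΔT = −F/λ = −5.8/(-3.519) = 1.65 °C.

1.65 °C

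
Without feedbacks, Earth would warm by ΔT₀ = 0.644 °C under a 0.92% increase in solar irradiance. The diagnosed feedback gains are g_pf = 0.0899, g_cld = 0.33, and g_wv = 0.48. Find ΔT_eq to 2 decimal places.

Total gain g = 0.0899 + 0.33 + 0.48 = 0.8999.
Amplification A = 1/(1 − 0.8999) = 9.99.
ΔT = 0.644 × 9.99 = 6.43 °C.

6.43 °C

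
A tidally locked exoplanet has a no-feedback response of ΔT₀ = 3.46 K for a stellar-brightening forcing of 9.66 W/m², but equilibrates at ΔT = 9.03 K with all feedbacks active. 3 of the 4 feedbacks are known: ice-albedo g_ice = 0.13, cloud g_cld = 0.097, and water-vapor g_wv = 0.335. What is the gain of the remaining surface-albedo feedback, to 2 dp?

Amplification A = ΔT/ΔT₀ = 9.03/3.46 = 2.61.
Total gain g = 1 − 1/A = 1 − 1/2.61 = 0.6169.
Known gains sum to 0.13 + 0.097 + 0.335 = 0.562.
g_alb = 0.6169 − 0.562 = 0.05.

0.05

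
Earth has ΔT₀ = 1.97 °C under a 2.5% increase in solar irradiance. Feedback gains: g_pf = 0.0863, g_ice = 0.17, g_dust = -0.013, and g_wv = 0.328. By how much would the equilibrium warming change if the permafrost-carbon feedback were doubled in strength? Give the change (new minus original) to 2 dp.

Original: g = 0.5713, ΔT = 1.97/(1−0.5713) = 4.5953 °C.
With doubled permafrost-carbon: g' = 0.6576, ΔT' = 1.97/(1−0.6576) = 5.7535 °C.
Change = 5.7535 − 4.5953 = 1.16 °C.

1.16 °C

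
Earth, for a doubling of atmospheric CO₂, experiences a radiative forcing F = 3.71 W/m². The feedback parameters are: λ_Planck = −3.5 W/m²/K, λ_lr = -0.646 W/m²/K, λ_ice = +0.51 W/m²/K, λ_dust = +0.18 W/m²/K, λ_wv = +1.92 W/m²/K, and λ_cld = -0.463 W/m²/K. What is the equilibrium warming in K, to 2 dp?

1.86 K

Net feedback parameter λ = (−3.5) + (-0.646) + (+0.51) + (+0.18) + (+1.92) + (-0.463) = -1.999 W/m²/K.
ΔT = −F/λ = −3.71/(-1.999) = 1.86 K.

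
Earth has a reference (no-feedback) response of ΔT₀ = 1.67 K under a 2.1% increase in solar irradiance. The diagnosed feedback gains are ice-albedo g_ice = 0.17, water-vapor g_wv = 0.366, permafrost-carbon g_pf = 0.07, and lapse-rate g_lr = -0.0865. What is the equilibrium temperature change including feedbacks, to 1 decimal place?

Total gain g = 0.17 + 0.366 + 0.07 − 0.0865 = 0.5195.
Amplification A = 1/(1 − 0.5195) = 2.081.
ΔT = 1.67 × 2.081 = 3.5 K.

3.5 K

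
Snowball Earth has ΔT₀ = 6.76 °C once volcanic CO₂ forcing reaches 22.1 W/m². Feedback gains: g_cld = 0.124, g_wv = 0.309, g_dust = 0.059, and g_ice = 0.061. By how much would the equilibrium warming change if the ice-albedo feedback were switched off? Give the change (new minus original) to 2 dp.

-1.82 °C

Original: g = 0.553, ΔT = 6.76/(1−0.553) = 15.1230 °C.
Without ice-albedo: g' = 0.492, ΔT' = 6.76/(1−0.492) = 13.3071 °C.
Change = 13.3071 − 15.1230 = -1.82 °C.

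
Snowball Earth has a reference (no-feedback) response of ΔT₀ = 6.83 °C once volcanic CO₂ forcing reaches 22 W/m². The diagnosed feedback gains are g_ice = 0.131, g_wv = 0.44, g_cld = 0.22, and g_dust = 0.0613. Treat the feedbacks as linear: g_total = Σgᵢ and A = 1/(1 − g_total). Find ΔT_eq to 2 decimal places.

Total gain g = 0.131 + 0.44 + 0.22 + 0.0613 = 0.8523.
Amplification A = 1/(1 − 0.8523) = 6.77.
ΔT = 6.83 × 6.77 = 46.24 °C.

46.24 °C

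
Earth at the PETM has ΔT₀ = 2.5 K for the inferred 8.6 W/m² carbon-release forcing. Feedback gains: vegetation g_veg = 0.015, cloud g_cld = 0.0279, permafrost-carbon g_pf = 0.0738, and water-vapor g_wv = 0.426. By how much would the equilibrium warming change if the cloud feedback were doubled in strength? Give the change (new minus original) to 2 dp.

Original: g = 0.5427, ΔT = 2.5/(1−0.5427) = 5.4669 K.
With doubled cloud: g' = 0.5706, ΔT' = 2.5/(1−0.5706) = 5.8221 K.
Change = 5.8221 − 5.4669 = 0.36 K.

0.36 K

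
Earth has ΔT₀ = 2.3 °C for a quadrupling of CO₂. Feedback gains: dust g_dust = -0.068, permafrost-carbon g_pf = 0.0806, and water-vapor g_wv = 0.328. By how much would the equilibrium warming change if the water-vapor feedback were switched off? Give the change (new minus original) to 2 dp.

Original: g = 0.3406, ΔT = 2.3/(1−0.3406) = 3.4880 °C.
Without water-vapor: g' = 0.0126, ΔT' = 2.3/(1−0.0126) = 2.3293 °C.
Change = 2.3293 − 3.4880 = -1.16 °C.

-1.16 °C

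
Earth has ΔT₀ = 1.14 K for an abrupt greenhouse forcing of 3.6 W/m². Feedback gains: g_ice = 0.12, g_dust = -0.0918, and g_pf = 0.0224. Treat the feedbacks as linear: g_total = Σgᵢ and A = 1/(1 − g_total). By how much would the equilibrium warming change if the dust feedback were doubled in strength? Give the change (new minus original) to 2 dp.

Original: g = 0.0506, ΔT = 1.14/(1−0.0506) = 1.2008 K.
With doubled dust: g' = -0.0412, ΔT' = 1.14/(1+0.0412) = 1.0949 K.
Change = 1.0949 − 1.2008 = -0.11 K.

-0.11 K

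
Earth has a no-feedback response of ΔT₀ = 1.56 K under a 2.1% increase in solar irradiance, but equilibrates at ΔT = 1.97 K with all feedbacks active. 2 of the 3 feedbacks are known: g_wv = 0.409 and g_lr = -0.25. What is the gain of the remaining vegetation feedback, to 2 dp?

0.05

Amplification A = ΔT/ΔT₀ = 1.97/1.56 = 1.263.
Total gain g = 1 − 1/A = 1 − 1/1.263 = 0.2082.
Known gains sum to 0.409 − 0.25 = 0.159.
g_veg = 0.2082 − 0.159 = 0.05.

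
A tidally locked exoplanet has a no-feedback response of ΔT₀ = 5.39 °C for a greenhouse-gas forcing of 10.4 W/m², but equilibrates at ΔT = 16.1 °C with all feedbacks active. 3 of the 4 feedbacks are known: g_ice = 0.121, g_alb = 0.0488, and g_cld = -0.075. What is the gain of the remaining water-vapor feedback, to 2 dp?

0.57

Amplification A = ΔT/ΔT₀ = 16.1/5.39 = 2.987.
Total gain g = 1 − 1/A = 1 − 1/2.987 = 0.6652.
Known gains sum to 0.121 + 0.0488 − 0.075 = 0.0948.
g_wv = 0.6652 − 0.0948 = 0.57.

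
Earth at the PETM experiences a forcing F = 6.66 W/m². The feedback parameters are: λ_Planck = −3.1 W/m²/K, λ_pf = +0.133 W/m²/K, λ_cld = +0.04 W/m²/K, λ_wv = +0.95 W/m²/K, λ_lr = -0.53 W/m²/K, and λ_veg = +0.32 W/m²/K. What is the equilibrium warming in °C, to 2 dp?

3.05 °C

Net feedback parameter λ = (−3.1) + (+0.133) + (+0.04) + (+0.95) + (-0.53) + (+0.32) = -2.187 W/m²/K.
ΔT = −F/λ = −6.66/(-2.187) = 3.05 °C.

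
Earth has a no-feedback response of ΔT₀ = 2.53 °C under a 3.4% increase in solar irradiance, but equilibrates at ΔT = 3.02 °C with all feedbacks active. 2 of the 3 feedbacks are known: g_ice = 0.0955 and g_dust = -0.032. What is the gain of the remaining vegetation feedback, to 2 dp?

Amplification A = ΔT/ΔT₀ = 3.02/2.53 = 1.194.
Total gain g = 1 − 1/A = 1 − 1/1.194 = 0.1625.
Known gains sum to 0.0955 − 0.032 = 0.0635.
g_veg = 0.1625 − 0.0635 = 0.10.

0.10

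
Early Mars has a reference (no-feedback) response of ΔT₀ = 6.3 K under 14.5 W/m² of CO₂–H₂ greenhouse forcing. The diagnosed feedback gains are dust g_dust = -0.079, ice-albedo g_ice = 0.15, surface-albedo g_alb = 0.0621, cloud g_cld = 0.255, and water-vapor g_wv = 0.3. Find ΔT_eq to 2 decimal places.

20.20 K

Total gain g = -0.079 + 0.15 + 0.0621 + 0.255 + 0.3 = 0.6881.
Amplification A = 1/(1 − 0.6881) = 3.206.
ΔT = 6.3 × 3.206 = 20.20 K.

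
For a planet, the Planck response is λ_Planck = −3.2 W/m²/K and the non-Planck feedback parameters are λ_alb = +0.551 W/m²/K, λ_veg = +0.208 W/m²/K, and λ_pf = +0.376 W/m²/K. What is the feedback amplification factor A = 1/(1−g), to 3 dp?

1.550

Convert to gains: g_alb = 0.551/3.2 = 0.1722; g_veg = 0.208/3.2 = 0.065; g_pf = 0.376/3.2 = 0.1175.
Total gain g = 0.3547.
A = 1/(1 − 0.3547) = 1.550.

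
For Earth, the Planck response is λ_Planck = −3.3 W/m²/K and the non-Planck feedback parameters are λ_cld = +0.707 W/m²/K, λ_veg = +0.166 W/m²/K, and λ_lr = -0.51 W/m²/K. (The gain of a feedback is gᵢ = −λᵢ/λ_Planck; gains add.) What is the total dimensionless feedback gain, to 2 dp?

Convert to gains: g_cld = 0.707/3.3 = 0.2142; g_veg = 0.166/3.3 = 0.0503; g_lr = -0.51/3.3 = -0.1545.
Total gain g = 0.11.

0.11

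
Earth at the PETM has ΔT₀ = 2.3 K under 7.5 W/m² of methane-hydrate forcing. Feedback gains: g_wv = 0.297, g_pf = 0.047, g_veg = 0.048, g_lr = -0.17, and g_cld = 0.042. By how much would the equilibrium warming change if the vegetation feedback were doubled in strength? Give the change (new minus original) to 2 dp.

Original: g = 0.264, ΔT = 2.3/(1−0.264) = 3.1250 K.
With doubled vegetation: g' = 0.312, ΔT' = 2.3/(1−0.312) = 3.3430 K.
Change = 3.3430 − 3.1250 = 0.22 K.

0.22 K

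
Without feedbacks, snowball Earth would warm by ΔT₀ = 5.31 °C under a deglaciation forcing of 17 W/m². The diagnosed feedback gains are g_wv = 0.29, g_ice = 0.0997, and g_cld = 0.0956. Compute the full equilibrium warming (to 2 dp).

Total gain g = 0.29 + 0.0997 + 0.0956 = 0.4853.
Amplification A = 1/(1 − 0.4853) = 1.943.
ΔT = 5.31 × 1.943 = 10.32 °C.

10.32 °C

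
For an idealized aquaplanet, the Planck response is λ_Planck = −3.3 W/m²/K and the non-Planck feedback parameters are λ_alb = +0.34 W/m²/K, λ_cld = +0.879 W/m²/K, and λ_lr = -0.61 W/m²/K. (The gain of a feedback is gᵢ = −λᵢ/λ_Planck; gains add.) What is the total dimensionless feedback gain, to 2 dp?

Convert to gains: g_alb = 0.34/3.3 = 0.103; g_cld = 0.879/3.3 = 0.2664; g_lr = -0.61/3.3 = -0.1848.
Total gain g = 0.1846.

0.18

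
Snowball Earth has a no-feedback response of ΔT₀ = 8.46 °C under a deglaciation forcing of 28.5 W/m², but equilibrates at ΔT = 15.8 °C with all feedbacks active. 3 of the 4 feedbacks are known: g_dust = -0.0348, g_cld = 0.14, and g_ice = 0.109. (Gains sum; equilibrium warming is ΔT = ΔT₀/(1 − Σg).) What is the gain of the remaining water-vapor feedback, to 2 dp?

Amplification A = ΔT/ΔT₀ = 15.8/8.46 = 1.868.
Total gain g = 1 − 1/A = 1 − 1/1.868 = 0.4647.
Known gains sum to -0.0348 + 0.14 + 0.109 = 0.2142.
g_wv = 0.4647 − 0.2142 = 0.25.

0.25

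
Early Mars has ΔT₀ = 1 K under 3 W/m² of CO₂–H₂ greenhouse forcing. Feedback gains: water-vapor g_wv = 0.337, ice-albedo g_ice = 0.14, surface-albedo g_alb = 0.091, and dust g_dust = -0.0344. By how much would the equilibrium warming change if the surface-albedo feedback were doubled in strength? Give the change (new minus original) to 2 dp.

0.52 K

Original: g = 0.5336, ΔT = 1/(1−0.5336) = 2.1441 K.
With doubled surface-albedo: g' = 0.6246, ΔT' = 1/(1−0.6246) = 2.6638 K.
Change = 2.6638 − 2.1441 = 0.52 K.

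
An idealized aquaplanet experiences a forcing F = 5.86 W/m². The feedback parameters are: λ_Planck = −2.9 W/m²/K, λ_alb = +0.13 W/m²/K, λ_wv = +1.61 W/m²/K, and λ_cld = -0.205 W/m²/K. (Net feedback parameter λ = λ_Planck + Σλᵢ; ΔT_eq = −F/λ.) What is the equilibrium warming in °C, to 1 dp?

Net feedback parameter λ = (−2.9) + (+0.13) + (+1.61) + (-0.205) = -1.365 W/m²/K.
ΔT = −F/λ = −5.86/(-1.365) = 4.3 °C.

4.3 °C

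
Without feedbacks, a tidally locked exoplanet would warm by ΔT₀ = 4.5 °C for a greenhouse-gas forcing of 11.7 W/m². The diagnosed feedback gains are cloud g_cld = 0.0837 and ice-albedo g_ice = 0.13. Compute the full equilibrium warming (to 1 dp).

Total gain g = 0.0837 + 0.13 = 0.2137.
Amplification A = 1/(1 − 0.2137) = 1.272.
ΔT = 4.5 × 1.272 = 5.7 °C.

5.7 °C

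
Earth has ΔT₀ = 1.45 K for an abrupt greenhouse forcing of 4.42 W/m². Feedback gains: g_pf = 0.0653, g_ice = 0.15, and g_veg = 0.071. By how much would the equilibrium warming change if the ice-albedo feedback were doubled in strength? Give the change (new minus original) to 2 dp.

0.54 K

Original: g = 0.2863, ΔT = 1.45/(1−0.2863) = 2.0317 K.
With doubled ice-albedo: g' = 0.4363, ΔT' = 1.45/(1−0.4363) = 2.5723 K.
Change = 2.5723 − 2.0317 = 0.54 K.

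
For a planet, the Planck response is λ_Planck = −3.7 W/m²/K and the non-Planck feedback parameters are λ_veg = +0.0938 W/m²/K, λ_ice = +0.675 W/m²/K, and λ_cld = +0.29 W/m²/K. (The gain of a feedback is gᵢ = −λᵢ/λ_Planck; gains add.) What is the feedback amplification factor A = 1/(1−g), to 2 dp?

1.40

Convert to gains: g_veg = 0.0938/3.7 = 0.02535; g_ice = 0.675/3.7 = 0.1824; g_cld = 0.29/3.7 = 0.07838.
Total gain g = 0.28613.
A = 1/(1 − 0.28613) = 1.40.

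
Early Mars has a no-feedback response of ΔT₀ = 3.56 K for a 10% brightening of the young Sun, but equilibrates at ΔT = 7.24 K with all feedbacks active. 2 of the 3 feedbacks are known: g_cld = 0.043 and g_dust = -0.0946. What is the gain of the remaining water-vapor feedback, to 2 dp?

0.56

Amplification A = ΔT/ΔT₀ = 7.24/3.56 = 2.034.
Total gain g = 1 − 1/A = 1 − 1/2.034 = 0.5084.
Known gains sum to 0.043 − 0.0946 = -0.0516.
g_wv = 0.5084 + 0.0516 = 0.56.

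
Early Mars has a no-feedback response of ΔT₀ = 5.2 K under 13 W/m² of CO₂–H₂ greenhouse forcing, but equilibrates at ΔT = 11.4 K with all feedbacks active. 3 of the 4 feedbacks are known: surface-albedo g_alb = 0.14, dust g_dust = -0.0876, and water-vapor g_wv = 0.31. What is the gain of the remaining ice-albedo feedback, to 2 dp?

Amplification A = ΔT/ΔT₀ = 11.4/5.2 = 2.192.
Total gain g = 1 − 1/A = 1 − 1/2.192 = 0.5438.
Known gains sum to 0.14 − 0.0876 + 0.31 = 0.3624.
g_ice = 0.5438 − 0.3624 = 0.18.

0.18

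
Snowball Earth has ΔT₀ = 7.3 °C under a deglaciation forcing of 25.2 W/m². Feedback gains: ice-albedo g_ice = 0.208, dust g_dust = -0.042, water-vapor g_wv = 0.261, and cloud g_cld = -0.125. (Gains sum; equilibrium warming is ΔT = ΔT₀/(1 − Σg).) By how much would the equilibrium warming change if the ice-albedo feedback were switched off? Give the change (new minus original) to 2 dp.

Original: g = 0.302, ΔT = 7.3/(1−0.302) = 10.4585 °C.
Without ice-albedo: g' = 0.094, ΔT' = 7.3/(1−0.094) = 8.0574 °C.
Change = 8.0574 − 10.4585 = -2.40 °C.

-2.40 °C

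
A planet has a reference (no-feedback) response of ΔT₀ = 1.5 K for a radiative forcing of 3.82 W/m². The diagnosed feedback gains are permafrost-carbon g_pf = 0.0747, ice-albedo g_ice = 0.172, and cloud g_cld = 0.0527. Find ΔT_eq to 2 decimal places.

2.14 K

Total gain g = 0.0747 + 0.172 + 0.0527 = 0.2994.
Amplification A = 1/(1 − 0.2994) = 1.427.
ΔT = 1.5 × 1.427 = 2.14 K.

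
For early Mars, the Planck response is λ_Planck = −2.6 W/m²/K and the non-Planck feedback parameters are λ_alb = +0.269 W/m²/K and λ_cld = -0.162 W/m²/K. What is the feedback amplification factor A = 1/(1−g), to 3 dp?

Convert to gains: g_alb = 0.269/2.6 = 0.1035; g_cld = -0.162/2.6 = -0.06231.
Total gain g = 0.04119.
A = 1/(1 − 0.04119) = 1.043.

1.043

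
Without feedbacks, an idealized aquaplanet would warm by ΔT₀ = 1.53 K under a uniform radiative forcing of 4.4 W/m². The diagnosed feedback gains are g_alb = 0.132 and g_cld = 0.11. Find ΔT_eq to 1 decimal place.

Total gain g = 0.132 + 0.11 = 0.242.
Amplification A = 1/(1 − 0.242) = 1.319.
ΔT = 1.53 × 1.319 = 2.0 K.

2.0 K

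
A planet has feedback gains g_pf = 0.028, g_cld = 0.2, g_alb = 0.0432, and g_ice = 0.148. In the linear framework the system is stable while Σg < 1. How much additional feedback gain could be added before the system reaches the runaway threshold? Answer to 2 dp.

0.58

Current total gain = 0.028 + 0.2 + 0.0432 + 0.148 = 0.4192.
Margin to runaway = 1 − 0.4192 = 0.58.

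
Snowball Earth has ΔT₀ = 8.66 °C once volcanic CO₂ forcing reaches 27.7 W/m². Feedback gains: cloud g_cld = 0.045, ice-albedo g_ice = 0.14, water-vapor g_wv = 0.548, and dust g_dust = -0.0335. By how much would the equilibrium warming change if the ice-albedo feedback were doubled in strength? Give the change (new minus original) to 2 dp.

25.14 °C

Original: g = 0.6995, ΔT = 8.66/(1−0.6995) = 28.8186 °C.
With doubled ice-albedo: g' = 0.8395, ΔT' = 8.66/(1−0.8395) = 53.9564 °C.
Change = 53.9564 − 28.8186 = 25.14 °C.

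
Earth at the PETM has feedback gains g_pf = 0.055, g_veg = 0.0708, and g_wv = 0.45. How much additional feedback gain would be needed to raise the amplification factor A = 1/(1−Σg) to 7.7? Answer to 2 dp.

Current total gain = 0.5758.
Target gain for A = 7.7: g* = 1 − 1/7.7 = 0.8701.
Additional gain needed = 0.8701 − 0.5758 = 0.29.

0.29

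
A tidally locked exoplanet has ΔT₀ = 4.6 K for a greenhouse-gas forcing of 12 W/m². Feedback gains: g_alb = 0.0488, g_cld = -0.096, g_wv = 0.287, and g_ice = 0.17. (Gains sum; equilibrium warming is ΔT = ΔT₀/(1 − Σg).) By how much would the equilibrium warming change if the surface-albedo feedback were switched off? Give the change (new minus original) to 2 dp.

-0.60 K

Original: g = 0.4098, ΔT = 4.6/(1−0.4098) = 7.7940 K.
Without surface-albedo: g' = 0.361, ΔT' = 4.6/(1−0.361) = 7.1987 K.
Change = 7.1987 − 7.7940 = -0.60 K.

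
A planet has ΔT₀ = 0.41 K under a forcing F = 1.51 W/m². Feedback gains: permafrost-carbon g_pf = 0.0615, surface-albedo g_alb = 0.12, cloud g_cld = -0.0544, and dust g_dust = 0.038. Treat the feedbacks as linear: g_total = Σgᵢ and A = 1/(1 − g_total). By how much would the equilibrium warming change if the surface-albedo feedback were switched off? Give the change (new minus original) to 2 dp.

-0.06 K

Original: g = 0.1651, ΔT = 0.41/(1−0.1651) = 0.4911 K.
Without surface-albedo: g' = 0.0451, ΔT' = 0.41/(1−0.0451) = 0.4294 K.
Change = 0.4294 − 0.4911 = -0.06 K.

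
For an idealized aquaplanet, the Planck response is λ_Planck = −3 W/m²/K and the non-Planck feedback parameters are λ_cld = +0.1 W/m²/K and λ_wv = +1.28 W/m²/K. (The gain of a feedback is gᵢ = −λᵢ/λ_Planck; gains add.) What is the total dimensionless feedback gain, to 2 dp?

Convert to gains: g_cld = 0.1/3 = 0.03333; g_wv = 1.28/3 = 0.4267.
Total gain g = 0.46003.

0.46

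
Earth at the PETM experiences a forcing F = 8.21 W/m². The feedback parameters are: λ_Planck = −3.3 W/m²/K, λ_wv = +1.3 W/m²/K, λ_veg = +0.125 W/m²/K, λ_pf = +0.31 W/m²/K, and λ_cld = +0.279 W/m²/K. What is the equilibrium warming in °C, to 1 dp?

Net feedback parameter λ = (−3.3) + (+1.3) + (+0.125) + (+0.31) + (+0.279) = -1.286 W/m²/K.
ΔT = −F/λ = −8.21/(-1.286) = 6.4 °C.

6.4 °C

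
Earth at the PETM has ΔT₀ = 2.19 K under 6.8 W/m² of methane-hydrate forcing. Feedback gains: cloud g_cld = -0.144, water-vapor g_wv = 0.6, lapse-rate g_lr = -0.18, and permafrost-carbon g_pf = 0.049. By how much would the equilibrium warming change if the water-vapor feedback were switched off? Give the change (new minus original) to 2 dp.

-1.53 K

Original: g = 0.325, ΔT = 2.19/(1−0.325) = 3.2444 K.
Without water-vapor: g' = -0.275, ΔT' = 2.19/(1+0.275) = 1.7176 K.
Change = 1.7176 − 3.2444 = -1.53 K.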